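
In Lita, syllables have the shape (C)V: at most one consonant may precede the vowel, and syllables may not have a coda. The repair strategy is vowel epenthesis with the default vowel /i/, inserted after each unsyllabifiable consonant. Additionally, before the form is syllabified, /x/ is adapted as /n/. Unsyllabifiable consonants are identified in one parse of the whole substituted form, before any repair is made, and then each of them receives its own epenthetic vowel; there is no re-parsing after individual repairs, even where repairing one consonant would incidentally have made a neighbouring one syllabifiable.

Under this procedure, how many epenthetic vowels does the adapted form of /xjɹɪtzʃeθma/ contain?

After substitution the input is /njɹɪtzʃeθma/.
The unsyllabifiable consonants are /n/, /j/, /t/, /z/, /θ/; each receives one epenthetic vowel.

5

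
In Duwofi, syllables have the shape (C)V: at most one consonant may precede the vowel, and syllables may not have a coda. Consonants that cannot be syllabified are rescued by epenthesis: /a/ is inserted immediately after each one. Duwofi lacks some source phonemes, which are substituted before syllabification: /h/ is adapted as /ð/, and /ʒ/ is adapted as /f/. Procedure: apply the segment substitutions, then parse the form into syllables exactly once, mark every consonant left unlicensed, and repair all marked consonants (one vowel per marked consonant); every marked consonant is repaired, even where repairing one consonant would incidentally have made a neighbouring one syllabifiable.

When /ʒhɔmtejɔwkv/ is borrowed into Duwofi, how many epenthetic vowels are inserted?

After substitution the input is /fðɔmtejɔwkv/.
The unsyllabifiable consonants are /f/, /m/, /w/, /k/, /v/; each receives one epenthetic vowel.

5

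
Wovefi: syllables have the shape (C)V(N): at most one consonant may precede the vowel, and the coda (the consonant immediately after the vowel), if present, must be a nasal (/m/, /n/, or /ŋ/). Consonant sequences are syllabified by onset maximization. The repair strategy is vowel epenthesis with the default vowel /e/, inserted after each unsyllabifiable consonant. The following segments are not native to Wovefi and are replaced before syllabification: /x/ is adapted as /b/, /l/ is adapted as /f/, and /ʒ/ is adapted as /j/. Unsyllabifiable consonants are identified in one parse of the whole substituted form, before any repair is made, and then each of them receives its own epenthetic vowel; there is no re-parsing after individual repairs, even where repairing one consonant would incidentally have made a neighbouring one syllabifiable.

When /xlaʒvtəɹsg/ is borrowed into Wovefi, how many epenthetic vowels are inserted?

6

After substitution the input is /bfajvtəɹsg/.
The unsyllabifiable consonants are /b/, /j/, /v/, /ɹ/, /s/, /g/; each receives one epenthetic vowel.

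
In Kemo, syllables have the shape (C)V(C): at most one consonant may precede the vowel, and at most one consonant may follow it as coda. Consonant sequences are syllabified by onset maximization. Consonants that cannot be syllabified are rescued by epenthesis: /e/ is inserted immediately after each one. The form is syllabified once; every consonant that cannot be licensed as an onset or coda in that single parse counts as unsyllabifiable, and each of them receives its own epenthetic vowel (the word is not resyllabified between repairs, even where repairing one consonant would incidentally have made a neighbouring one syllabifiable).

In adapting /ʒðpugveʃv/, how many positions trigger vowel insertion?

3

The unsyllabifiable consonants are /ʒ/, /ð/, /v/; each receives one epenthetic vowel.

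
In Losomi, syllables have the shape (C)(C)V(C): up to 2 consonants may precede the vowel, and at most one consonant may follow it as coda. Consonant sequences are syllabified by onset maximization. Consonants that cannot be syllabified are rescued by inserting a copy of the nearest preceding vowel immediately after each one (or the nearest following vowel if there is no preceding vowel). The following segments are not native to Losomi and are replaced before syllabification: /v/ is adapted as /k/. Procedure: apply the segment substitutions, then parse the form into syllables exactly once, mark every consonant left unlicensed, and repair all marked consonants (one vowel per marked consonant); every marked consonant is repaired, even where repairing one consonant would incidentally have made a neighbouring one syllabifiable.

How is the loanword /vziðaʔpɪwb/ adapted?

Substitution: /v/ → /k/, giving /kziðaʔpɪwb/.
Under (C)(C)V(C), the unsyllabifiable consonants are /b/ (at most one coda consonant is licensed; onsets may contain at most 2 consonants).
Each unlicensed consonant becomes the onset of a new syllable: /b/ → /bɪ/.

kziðaʔpɪwbɪ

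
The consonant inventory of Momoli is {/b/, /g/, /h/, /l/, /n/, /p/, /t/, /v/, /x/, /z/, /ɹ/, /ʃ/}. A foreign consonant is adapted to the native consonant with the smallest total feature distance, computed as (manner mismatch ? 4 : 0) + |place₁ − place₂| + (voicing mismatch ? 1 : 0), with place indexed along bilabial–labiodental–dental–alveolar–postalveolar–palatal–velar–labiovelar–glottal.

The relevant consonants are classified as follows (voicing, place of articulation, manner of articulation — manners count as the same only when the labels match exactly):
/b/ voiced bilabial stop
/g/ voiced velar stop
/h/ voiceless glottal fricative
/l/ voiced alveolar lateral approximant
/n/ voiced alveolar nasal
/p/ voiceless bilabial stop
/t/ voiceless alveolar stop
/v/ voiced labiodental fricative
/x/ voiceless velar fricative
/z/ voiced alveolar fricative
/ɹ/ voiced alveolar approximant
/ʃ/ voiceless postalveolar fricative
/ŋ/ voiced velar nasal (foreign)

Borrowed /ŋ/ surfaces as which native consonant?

n

/n/ is closest: same manner (nasal), place distance 3 (velar→alveolar), same voicing; total 3. Next closest is /g/ at distance 4.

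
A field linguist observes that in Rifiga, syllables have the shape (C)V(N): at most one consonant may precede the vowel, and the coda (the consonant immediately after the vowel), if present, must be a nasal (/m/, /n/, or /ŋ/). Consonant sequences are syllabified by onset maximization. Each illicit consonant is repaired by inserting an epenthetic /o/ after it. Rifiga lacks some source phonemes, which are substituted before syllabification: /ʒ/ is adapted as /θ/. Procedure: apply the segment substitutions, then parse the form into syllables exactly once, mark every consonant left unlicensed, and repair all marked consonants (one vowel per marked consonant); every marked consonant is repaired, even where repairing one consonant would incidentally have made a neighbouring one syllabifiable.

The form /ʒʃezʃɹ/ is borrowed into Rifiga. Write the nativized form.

θoʃezoʃoɹo

Substitution: /ʒ/ → /θ/, giving /θʃezʃɹ/.
Under (C)V(N), the unsyllabifiable consonants are /θ/, /z/, /ʃ/, /ɹ/ (only a nasal (/m/, /n/, or /ŋ/) is licensed in coda position; onsets are limited to one consonant).
Inserting the epenthetic vowel yields /θ/ → /θo/, /z/ → /zo/, /ʃ/ → /ʃo/, /ɹ/ → /ɹo/.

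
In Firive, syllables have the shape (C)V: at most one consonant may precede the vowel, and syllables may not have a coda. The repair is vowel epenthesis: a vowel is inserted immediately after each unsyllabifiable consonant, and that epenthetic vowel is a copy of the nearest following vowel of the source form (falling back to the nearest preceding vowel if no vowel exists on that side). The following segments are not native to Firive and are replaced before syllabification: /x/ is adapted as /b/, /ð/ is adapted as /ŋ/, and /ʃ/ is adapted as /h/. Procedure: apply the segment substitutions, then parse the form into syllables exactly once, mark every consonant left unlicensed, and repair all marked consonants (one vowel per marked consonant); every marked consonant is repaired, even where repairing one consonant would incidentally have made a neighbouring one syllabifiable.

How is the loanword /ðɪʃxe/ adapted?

Substitution: /ð/ → /ŋ/, /ʃ/ → /h/, /x/ → /b/, giving /ŋɪhbe/.
Syllabifying with onset maximization leaves /h/ stranded (no codas are permitted; onsets are limited to one consonant).
Each unlicensed consonant becomes the onset of a new syllable: /h/ → /he/.

ŋɪhebe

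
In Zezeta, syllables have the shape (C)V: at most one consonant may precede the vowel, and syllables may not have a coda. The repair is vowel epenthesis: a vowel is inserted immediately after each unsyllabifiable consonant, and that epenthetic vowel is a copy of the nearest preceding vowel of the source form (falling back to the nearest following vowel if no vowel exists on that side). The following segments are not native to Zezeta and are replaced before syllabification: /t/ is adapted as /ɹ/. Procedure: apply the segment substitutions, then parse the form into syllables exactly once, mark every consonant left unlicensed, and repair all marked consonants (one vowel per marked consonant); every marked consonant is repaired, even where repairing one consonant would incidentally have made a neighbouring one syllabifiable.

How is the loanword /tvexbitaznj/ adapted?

Substitution: /t/ → /ɹ/, giving /ɹvexbiɹaznj/.
The consonants /ɹ/, /x/, /z/, /n/, /j/ cannot be parsed into a legal (C)V syllable (no codas are permitted; onsets are limited to one consonant).
Epenthesis after each stranded consonant: /ɹ/ → /ɹe/, /x/ → /xe/, /z/ → /za/, /n/ → /na/, /j/ → /ja/.

ɹevexebiɹazanaja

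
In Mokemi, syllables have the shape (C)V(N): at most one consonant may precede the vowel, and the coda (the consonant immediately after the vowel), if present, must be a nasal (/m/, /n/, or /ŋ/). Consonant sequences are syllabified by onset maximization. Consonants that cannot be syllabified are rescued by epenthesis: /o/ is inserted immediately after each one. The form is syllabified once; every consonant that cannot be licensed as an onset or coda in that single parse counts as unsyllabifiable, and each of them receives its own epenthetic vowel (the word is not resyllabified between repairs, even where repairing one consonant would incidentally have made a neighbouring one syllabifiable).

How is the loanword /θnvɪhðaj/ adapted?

Under (C)V(N), the unsyllabifiable consonants are /θ/, /n/, /h/, /j/ (only a nasal (/m/, /n/, or /ŋ/) is licensed in coda position; onsets are limited to one consonant).
Epenthesis after each stranded consonant: /θ/ → /θo/, /n/ → /no/, /h/ → /ho/, /j/ → /jo/.

θonovɪhoðajo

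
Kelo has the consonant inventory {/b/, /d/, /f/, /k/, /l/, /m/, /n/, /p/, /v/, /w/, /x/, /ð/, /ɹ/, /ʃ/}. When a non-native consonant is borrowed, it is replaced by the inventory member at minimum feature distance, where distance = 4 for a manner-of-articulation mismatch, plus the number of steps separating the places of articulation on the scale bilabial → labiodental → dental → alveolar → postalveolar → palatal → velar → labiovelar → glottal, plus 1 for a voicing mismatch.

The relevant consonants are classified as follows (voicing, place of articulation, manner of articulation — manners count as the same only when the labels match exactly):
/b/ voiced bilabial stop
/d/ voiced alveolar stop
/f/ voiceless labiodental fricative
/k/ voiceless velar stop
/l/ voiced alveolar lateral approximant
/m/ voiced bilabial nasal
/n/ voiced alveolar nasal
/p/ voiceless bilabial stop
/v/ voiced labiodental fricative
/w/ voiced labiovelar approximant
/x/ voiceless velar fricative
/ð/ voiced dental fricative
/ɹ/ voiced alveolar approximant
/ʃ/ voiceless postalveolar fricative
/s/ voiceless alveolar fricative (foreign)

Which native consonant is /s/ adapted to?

/ʃ/ is closest: same manner (fricative), place distance 1 (alveolar→postalveolar), same voicing; total 1. Next closest is /f/ at distance 2.

ʃ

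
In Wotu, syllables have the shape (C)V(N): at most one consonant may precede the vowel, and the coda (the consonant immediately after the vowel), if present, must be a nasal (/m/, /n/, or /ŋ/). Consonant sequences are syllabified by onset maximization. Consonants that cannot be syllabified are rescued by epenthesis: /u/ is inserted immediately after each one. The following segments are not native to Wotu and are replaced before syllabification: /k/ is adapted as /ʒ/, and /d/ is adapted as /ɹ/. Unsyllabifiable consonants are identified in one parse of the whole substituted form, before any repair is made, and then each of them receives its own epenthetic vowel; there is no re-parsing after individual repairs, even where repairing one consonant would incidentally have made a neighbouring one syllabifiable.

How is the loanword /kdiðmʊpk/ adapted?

Substitution: /k/ → /ʒ/, /d/ → /ɹ/, giving /ʒɹiðmʊpʒ/.
The consonants /ʒ/, /ð/, /p/, /ʒ/ cannot be parsed into a legal (C)V(N) syllable (only a nasal (/m/, /n/, or /ŋ/) is licensed in coda position; onsets are limited to one consonant).
Epenthesis after each stranded consonant: /ʒ/ → /ʒu/, /ð/ → /ðu/, /p/ → /pu/, /ʒ/ → /ʒu/.

ʒuɹiðumʊpuʒu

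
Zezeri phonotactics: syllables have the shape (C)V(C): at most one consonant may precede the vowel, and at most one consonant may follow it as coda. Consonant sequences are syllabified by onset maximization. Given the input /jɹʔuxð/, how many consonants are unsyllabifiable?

Under (C)V(C), the unsyllabifiable consonants are /j/, /ɹ/, /ð/ (at most one coda consonant is licensed; onsets are limited to one consonant).

3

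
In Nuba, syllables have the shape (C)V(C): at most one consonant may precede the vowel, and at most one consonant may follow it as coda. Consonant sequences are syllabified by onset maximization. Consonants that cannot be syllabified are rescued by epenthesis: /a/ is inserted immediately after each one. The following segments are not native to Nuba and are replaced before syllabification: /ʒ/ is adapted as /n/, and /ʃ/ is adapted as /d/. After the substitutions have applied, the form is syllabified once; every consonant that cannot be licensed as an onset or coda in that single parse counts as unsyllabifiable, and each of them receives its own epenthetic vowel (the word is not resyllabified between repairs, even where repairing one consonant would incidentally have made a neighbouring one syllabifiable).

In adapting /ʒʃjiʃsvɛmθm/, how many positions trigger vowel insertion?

After substitution the input is /ndjidsvɛmθm/.
The unsyllabifiable consonants are /n/, /d/, /s/, /θ/, /m/; each receives one epenthetic vowel.

5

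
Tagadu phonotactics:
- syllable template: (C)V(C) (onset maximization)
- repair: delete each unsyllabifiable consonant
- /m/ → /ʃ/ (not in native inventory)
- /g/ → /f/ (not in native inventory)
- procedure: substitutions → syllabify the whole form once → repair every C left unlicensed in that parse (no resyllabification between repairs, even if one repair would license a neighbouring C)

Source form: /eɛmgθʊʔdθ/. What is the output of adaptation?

Substitution: /m/ → /ʃ/, /g/ → /f/, giving /eɛʃfθʊʔdθ/.
Syllabifying with onset maximization leaves /f/, /d/, /θ/ stranded (at most one coda consonant is licensed; onsets are limited to one consonant).
Each unlicensed consonant is deleted: /f/, /d/, /θ/.

eɛʃθʊʔ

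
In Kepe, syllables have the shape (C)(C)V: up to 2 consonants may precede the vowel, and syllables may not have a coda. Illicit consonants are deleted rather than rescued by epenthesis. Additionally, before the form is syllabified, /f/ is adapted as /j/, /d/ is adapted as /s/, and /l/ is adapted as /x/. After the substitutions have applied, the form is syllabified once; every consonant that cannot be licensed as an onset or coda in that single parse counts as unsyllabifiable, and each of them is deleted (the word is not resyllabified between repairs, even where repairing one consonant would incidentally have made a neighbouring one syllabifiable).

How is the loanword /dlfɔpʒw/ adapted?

xjɔ

Substitution: /d/ → /s/, /l/ → /x/, /f/ → /j/, giving /sxjɔpʒw/.
Syllabifying with onset maximization leaves /s/, /p/, /ʒ/, /w/ stranded (no codas are permitted; onsets may contain at most 2 consonants).
Deletion applies to /s/, /p/, /ʒ/, /w/.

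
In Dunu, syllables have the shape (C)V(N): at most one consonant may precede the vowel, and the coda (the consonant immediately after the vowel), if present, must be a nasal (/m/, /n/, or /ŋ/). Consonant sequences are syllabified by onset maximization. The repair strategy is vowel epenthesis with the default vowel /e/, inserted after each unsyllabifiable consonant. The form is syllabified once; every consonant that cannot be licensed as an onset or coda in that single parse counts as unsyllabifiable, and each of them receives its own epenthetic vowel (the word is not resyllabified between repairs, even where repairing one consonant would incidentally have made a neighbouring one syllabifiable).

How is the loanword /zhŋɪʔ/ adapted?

Syllabifying with onset maximization leaves /z/, /h/, /ʔ/ stranded (only a nasal (/m/, /n/, or /ŋ/) is licensed in coda position; onsets are limited to one consonant).
Inserting the epenthetic vowel yields /z/ → /ze/, /h/ → /he/, /ʔ/ → /ʔe/.

zeheŋɪʔe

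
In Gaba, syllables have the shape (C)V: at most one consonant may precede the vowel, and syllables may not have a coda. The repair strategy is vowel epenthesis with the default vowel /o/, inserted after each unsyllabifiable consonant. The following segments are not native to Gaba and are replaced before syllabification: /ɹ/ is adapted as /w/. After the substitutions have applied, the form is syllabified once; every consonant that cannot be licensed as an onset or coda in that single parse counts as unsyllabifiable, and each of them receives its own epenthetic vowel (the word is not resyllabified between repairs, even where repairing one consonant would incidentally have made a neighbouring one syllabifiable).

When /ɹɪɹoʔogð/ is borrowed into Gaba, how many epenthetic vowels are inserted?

After substitution the input is /wɪwoʔogð/.
The unsyllabifiable consonants are /g/, /ð/; each receives one epenthetic vowel.

2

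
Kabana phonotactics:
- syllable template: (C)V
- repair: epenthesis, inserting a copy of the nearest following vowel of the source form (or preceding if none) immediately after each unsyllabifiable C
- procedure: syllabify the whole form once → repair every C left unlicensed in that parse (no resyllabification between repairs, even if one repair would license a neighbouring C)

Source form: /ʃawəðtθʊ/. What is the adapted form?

ʃawəðʊtʊθʊ

Under (C)V, the unsyllabifiable consonants are /ð/, /t/ (no codas are permitted; onsets are limited to one consonant).
Inserting the epenthetic vowel yields /ð/ → /ðʊ/, /t/ → /tʊ/.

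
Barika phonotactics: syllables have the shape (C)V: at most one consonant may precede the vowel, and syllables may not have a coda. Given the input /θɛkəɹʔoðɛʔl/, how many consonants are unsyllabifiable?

3

Syllabifying with onset maximization leaves /ɹ/, /ʔ/, /l/ stranded (no codas are permitted; onsets are limited to one consonant).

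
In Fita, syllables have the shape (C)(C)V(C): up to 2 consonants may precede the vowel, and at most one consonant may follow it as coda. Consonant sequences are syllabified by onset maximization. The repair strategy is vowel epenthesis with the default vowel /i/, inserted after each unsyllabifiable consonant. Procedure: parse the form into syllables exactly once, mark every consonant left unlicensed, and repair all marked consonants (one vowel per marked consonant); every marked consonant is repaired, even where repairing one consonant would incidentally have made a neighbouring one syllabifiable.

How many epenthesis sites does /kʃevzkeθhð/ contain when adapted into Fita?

The unsyllabifiable consonants are /h/, /ð/; each receives one epenthetic vowel.

2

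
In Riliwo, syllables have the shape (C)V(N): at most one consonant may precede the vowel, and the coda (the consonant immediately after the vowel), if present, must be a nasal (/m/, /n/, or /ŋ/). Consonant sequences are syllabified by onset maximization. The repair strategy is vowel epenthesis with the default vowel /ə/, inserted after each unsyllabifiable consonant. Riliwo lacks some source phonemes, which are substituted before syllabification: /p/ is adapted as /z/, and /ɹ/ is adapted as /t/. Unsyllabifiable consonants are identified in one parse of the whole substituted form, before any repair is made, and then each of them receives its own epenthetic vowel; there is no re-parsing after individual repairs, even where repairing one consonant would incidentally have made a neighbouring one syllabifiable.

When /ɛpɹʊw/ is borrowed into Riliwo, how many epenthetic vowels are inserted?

After substitution the input is /ɛztʊw/.
The unsyllabifiable consonants are /z/, /w/; each receives one epenthetic vowel.

2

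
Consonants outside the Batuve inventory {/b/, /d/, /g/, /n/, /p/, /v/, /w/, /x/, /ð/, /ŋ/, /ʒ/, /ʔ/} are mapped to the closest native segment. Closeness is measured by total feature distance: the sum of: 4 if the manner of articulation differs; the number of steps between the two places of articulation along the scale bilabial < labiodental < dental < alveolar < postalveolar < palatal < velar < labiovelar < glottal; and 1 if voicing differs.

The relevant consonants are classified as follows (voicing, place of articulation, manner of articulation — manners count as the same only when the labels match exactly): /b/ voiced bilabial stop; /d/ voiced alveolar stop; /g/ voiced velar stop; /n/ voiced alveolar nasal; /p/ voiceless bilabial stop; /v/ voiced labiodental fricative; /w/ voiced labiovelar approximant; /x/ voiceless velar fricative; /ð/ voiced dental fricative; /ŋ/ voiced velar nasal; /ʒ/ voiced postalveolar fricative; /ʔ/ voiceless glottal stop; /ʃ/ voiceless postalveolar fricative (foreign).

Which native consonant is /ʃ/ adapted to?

ʒ

/ʒ/ is closest: same manner (fricative), place distance 0 (postalveolar→postalveolar), voicing differs (+1); total 1. Next closest is /x/ at distance 2.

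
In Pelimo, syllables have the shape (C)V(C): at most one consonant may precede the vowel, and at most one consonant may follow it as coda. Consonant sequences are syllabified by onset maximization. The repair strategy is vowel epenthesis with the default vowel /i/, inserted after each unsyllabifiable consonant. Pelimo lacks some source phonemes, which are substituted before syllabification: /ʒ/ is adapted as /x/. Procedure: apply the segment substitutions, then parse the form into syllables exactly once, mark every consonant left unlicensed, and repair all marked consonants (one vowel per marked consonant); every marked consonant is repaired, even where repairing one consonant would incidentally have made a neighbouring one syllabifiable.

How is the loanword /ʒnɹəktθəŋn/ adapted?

xiniɹəktiθəŋni

Substitution: /ʒ/ → /x/, giving /xnɹəktθəŋn/.
Under (C)V(C), the unsyllabifiable consonants are /x/, /n/, /t/, /n/ (at most one coda consonant is licensed; onsets are limited to one consonant).
Epenthesis after each stranded consonant: /x/ → /xi/, /n/ → /ni/, /t/ → /ti/, /n/ → /ni/.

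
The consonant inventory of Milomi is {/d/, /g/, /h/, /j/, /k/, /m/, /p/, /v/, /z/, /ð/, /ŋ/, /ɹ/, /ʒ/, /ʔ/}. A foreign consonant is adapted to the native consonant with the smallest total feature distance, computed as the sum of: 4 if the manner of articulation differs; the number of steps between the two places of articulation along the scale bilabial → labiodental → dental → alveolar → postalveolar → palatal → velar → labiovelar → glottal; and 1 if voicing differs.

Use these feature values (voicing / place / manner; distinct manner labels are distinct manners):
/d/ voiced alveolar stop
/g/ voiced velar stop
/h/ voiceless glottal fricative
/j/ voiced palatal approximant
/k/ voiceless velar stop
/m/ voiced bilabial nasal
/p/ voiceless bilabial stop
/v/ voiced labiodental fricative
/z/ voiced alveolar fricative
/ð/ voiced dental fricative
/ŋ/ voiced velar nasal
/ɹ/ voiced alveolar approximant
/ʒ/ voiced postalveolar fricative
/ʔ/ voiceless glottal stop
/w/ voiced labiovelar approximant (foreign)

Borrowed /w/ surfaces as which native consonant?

j

/j/ is closest: same manner (approximant), place distance 2 (labiovelar→palatal), same voicing; total 2. Next closest is /ɹ/ at distance 4.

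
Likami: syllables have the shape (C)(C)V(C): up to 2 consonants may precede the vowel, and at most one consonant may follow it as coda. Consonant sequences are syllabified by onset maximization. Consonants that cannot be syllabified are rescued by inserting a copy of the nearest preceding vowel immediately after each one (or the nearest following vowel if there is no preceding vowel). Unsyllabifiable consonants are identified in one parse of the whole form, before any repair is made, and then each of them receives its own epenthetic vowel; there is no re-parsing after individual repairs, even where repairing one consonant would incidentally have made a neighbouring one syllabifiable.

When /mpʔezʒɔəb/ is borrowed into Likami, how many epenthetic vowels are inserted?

The unsyllabifiable consonants are /m/; each receives one epenthetic vowel.

1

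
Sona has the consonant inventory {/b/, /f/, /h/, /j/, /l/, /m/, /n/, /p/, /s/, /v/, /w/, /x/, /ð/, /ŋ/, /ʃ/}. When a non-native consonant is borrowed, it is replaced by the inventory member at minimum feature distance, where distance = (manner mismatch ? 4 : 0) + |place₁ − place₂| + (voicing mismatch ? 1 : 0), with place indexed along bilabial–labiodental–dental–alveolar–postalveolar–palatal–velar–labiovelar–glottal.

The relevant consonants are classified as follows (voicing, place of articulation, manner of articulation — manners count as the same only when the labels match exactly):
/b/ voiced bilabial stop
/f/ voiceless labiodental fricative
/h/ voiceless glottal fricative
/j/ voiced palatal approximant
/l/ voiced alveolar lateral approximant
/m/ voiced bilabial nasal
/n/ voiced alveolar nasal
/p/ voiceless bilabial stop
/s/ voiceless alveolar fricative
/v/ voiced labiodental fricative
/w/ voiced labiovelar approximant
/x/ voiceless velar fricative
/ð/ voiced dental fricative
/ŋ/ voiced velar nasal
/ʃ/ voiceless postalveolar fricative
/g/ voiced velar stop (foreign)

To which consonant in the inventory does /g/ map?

ŋ

/ŋ/ is closest: manner differs (stop→nasal, +4), place distance 0 (velar→velar), same voicing; total 4. Next closest is /j/ at distance 5.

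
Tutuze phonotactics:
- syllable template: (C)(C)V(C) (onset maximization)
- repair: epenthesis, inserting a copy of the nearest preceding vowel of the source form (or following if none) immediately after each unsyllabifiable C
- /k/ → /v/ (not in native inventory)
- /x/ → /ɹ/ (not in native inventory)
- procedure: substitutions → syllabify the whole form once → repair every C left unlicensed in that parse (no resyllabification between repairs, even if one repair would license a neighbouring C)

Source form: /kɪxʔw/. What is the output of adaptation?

Substitution: /k/ → /v/, /x/ → /ɹ/, giving /vɪɹʔw/.
Syllabifying with onset maximization leaves /ʔ/, /w/ stranded (at most one coda consonant is licensed; onsets may contain at most 2 consonants).
Inserting the epenthetic vowel yields /ʔ/ → /ʔɪ/, /w/ → /wɪ/.

vɪɹʔɪwɪ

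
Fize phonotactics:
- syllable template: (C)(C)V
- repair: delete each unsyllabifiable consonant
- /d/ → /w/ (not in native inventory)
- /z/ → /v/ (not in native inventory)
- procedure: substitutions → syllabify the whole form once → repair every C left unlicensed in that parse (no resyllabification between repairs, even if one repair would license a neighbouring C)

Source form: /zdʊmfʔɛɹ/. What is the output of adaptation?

Substitution: /z/ → /v/, /d/ → /w/, giving /vwʊmfʔɛɹ/.
Syllabifying with onset maximization leaves /m/, /ɹ/ stranded (no codas are permitted; onsets may contain at most 2 consonants).
Each unlicensed consonant is deleted: /m/, /ɹ/.

vwʊfʔɛ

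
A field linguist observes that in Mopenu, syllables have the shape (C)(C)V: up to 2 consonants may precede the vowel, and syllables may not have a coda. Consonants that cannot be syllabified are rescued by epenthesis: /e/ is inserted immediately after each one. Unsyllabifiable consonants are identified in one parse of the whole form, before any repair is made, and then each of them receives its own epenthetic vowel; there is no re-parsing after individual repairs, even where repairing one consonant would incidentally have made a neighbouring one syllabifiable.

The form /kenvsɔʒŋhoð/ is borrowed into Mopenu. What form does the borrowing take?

Under (C)(C)V, the unsyllabifiable consonants are /n/, /ʒ/, /ð/ (no codas are permitted; onsets may contain at most 2 consonants).
Epenthesis after each stranded consonant: /n/ → /ne/, /ʒ/ → /ʒe/, /ð/ → /ðe/.

kenevsɔʒeŋhoðe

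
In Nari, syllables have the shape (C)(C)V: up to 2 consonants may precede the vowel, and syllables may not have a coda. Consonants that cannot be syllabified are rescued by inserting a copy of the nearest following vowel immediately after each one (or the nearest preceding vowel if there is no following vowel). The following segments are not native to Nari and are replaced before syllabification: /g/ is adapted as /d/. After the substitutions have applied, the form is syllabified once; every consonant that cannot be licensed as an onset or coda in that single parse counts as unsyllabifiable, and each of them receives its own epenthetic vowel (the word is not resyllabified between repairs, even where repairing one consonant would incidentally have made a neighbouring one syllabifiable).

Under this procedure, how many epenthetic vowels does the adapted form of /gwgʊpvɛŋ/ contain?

After substitution the input is /dwdʊpvɛŋ/.
The unsyllabifiable consonants are /d/, /ŋ/; each receives one epenthetic vowel.

2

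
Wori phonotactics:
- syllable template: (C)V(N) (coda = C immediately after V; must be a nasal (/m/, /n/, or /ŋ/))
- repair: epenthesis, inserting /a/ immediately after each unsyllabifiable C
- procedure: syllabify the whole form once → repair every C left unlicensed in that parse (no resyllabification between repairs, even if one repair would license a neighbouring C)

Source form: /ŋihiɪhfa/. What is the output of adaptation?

ŋihiɪhafa

The consonants /h/ cannot be parsed into a legal (C)V(N) syllable (only a nasal (/m/, /n/, or /ŋ/) is licensed in coda position; onsets are limited to one consonant).
Each unlicensed consonant becomes the onset of a new syllable: /h/ → /ha/.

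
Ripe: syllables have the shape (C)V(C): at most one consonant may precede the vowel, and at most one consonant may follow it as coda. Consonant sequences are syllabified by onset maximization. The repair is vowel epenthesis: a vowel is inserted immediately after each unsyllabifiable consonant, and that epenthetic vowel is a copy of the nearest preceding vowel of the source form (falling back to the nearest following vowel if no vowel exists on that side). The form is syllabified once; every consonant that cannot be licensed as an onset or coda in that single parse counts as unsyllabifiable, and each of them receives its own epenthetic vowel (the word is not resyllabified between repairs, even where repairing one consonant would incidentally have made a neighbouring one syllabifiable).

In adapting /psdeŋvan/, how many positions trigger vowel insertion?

2

The unsyllabifiable consonants are /p/, /s/; each receives one epenthetic vowel.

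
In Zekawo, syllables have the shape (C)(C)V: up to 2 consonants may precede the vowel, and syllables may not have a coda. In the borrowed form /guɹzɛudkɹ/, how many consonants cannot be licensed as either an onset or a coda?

3

Syllabifying with onset maximization leaves /d/, /k/, /ɹ/ stranded (no codas are permitted; onsets may contain at most 2 consonants).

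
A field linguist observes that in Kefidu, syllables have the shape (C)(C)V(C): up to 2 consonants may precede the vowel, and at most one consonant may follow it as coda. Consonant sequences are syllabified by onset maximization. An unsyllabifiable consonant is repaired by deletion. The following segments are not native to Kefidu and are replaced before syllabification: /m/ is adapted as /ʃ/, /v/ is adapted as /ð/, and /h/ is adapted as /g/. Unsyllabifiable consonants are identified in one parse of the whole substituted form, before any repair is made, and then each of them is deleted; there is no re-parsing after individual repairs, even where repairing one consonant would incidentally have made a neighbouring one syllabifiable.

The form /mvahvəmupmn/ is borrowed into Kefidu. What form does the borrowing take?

ʃðagðəʃup

Substitution: /m/ → /ʃ/, /v/ → /ð/, /h/ → /g/, giving /ʃðagðəʃupʃn/.
Under (C)(C)V(C), the unsyllabifiable consonants are /ʃ/, /n/ (at most one coda consonant is licensed; onsets may contain at most 2 consonants).
Each unlicensed consonant is deleted: /ʃ/, /n/.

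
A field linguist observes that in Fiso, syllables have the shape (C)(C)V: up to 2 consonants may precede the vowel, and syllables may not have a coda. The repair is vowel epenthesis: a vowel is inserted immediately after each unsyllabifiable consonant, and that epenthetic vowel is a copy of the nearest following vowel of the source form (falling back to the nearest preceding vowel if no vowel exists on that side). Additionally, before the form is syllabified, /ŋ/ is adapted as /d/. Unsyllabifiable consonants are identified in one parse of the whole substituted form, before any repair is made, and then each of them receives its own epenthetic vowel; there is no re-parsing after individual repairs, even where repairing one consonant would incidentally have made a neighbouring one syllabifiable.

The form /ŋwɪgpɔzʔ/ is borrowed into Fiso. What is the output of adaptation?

Substitution: /ŋ/ → /d/, giving /dwɪgpɔzʔ/.
Syllabifying with onset maximization leaves /z/, /ʔ/ stranded (no codas are permitted; onsets may contain at most 2 consonants).
Epenthesis after each stranded consonant: /z/ → /zɔ/, /ʔ/ → /ʔɔ/.

dwɪgpɔzɔʔɔ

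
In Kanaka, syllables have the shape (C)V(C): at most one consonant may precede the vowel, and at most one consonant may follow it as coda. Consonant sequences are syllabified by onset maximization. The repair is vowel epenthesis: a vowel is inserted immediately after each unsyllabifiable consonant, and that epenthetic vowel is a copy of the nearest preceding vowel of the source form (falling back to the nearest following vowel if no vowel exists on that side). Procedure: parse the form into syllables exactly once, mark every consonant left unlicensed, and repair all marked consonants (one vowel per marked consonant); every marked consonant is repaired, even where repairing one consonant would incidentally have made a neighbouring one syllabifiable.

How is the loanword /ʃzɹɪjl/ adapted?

ʃɪzɪɹɪjlɪ

Under (C)V(C), the unsyllabifiable consonants are /ʃ/, /z/, /l/ (at most one coda consonant is licensed; onsets are limited to one consonant).
Inserting the epenthetic vowel yields /ʃ/ → /ʃɪ/, /z/ → /zɪ/, /l/ → /lɪ/.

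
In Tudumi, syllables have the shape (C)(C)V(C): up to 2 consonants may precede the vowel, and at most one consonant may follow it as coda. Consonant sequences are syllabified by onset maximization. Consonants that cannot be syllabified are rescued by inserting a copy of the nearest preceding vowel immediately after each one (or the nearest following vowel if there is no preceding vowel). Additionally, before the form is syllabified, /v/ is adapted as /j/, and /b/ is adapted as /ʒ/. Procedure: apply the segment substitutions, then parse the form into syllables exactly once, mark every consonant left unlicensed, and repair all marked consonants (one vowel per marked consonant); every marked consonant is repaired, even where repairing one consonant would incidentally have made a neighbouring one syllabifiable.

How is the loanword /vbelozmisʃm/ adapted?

jʒelozmisʃimi

Substitution: /v/ → /j/, /b/ → /ʒ/, giving /jʒelozmisʃm/.
The consonants /ʃ/, /m/ cannot be parsed into a legal (C)(C)V(C) syllable (at most one coda consonant is licensed; onsets may contain at most 2 consonants).
Epenthesis after each stranded consonant: /ʃ/ → /ʃi/, /m/ → /mi/.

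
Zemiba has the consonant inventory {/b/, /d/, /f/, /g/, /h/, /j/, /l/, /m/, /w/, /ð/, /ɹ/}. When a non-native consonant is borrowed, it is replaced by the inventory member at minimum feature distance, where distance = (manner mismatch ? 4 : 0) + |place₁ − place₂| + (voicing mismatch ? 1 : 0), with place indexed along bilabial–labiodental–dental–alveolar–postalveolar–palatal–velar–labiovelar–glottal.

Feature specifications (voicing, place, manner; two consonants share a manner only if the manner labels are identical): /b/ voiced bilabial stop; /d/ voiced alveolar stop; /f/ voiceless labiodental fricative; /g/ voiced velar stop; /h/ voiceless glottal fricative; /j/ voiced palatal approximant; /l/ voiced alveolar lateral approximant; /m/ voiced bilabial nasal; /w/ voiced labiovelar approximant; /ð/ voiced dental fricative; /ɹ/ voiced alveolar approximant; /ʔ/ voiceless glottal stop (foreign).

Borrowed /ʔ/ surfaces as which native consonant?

g

/g/ is closest: same manner (stop), place distance 2 (glottal→velar), voicing differs (+1); total 3. Next closest is /h/ at distance 4.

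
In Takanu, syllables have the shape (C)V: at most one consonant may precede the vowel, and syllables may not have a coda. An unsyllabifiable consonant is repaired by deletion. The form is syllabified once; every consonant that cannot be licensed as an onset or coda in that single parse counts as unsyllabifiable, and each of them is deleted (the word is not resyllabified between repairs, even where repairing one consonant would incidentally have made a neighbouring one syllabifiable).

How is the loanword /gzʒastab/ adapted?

ʒata

The consonants /g/, /z/, /s/, /b/ cannot be parsed into a legal (C)V syllable (no codas are permitted; onsets are limited to one consonant).
Deleting the stranded consonants removes /g/, /z/, /s/, /b/.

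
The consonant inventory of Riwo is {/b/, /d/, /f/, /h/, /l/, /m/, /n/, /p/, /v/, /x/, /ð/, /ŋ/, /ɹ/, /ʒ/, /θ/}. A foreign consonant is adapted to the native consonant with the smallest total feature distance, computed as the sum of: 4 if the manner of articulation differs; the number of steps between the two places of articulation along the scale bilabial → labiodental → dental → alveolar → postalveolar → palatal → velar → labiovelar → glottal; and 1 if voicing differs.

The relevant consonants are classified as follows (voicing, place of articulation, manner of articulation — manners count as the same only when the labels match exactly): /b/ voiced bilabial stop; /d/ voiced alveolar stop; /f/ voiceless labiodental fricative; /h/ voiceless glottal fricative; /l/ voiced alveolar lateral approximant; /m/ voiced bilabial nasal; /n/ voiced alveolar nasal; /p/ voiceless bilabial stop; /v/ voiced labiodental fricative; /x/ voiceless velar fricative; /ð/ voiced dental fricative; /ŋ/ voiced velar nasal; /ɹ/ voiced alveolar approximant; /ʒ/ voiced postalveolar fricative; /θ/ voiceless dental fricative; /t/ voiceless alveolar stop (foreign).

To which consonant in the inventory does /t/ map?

d

/d/ is closest: same manner (stop), place distance 0 (alveolar→alveolar), voicing differs (+1); total 1. Next closest is /p/ at distance 3.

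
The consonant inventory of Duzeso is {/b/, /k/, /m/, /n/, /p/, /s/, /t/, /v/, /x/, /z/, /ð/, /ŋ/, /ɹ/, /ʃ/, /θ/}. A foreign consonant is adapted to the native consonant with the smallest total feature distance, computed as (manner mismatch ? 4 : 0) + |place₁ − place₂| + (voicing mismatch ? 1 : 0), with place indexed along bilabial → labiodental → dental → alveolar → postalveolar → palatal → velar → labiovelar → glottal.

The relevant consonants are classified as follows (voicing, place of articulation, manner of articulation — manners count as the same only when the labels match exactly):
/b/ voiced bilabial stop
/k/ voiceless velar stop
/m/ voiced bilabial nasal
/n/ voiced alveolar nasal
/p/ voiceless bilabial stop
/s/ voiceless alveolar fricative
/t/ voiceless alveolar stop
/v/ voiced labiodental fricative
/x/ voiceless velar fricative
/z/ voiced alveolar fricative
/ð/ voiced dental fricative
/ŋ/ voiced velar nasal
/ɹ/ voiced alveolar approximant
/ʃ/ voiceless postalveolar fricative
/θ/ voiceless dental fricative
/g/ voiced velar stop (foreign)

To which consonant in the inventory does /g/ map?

/k/ is closest: same manner (stop), place distance 0 (velar→velar), voicing differs (+1); total 1. Next closest is /t/ at distance 4.

k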